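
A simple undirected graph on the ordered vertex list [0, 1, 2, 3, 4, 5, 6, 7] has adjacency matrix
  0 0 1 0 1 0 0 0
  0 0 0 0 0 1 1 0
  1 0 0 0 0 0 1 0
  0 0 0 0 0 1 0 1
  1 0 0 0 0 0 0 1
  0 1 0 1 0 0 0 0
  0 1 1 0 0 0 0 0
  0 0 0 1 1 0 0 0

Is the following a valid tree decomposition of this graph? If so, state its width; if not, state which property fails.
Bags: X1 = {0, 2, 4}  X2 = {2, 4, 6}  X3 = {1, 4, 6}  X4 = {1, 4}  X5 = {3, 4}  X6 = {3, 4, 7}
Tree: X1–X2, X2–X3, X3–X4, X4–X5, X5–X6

A tree decomposition must satisfy three properties: every vertex lies in some bag; for every edge, both endpoints lie together in some bag; and for every vertex, the bags containing it form a connected subtree. Here vertex 5 appears in no bag, so the decomposition is invalid.

No — vertex 5 appears in no bag.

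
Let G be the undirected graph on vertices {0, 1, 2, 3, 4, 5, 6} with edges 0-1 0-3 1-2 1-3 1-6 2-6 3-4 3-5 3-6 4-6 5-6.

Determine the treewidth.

A width-2 tree decomposition is:
Bags: B1 = {3, 5, 6}  B2 = {1, 3, 6}  B3 = {3, 4, 6}  B4 = {0, 1, 3}  B5 = {1, 2, 6}
Tree: B1–B2, B2–B3, B2–B4, B2–B5
Every bag has size at most 3, so the width is 3 − 1 = 2 and tw(G) ≤ 2. Conversely, {1, 2, 6} is a clique of size 3, and the vertices of any clique must share a bag in every tree decomposition; so some bag has ≥ 3 vertices and tw(G) ≥ 2. Therefore the treewidth is 2.

2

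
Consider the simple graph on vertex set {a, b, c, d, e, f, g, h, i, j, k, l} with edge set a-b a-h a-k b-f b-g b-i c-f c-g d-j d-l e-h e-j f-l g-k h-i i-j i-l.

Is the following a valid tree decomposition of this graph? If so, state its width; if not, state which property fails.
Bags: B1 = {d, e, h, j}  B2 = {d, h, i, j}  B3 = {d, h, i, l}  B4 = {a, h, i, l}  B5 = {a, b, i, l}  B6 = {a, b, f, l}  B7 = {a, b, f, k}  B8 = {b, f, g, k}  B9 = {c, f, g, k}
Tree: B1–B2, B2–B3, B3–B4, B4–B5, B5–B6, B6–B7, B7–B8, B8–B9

Vertex coverage: the bags together contain {a, b, c, d, e, f, g, h, i, j, k, l}, the full vertex set. Edge coverage: each edge of G has both endpoints in at least one bag. Running intersection: for every vertex, the bags containing it form a connected subtree. All three properties hold, so this is a valid tree decomposition of width max|bag| − 1 = 3, and hence tw(G) ≤ 3.

Yes; width 3.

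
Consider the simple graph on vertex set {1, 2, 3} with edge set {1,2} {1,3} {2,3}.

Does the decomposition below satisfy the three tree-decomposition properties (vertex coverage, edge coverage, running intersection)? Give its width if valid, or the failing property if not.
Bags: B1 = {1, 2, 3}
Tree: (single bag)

Yes; width 2.

Checking the three conditions: (i) the bags cover all of {1, 2, 3}; (ii) for each edge, some bag contains both endpoints; (iii) the bags containing any fixed vertex form a subtree. All hold, so the decomposition is valid with width 3 − 1 = 2.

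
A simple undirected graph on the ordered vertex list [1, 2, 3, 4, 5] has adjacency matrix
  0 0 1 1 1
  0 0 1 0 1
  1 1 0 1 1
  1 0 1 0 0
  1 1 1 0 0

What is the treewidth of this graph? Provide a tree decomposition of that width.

Each bag holds 3 vertices, so the decomposition has width 2, which upper-bounds the treewidth. For the lower bound, the 3 vertices {1, 3, 4} are pairwise adjacent, and any tree decomposition puts a clique entirely inside one bag — forcing width ≥ 2. Hence tw(G) = 2 exactly.

Treewidth 2.
Bags: B1 = {1, 3, 5}  B2 = {2, 3, 5}  B3 = {1, 3, 4}
Tree: B1–B2, B1–B3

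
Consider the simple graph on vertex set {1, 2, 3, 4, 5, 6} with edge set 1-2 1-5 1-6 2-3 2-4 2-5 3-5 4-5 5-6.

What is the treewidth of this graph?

A width-2 tree decomposition is:
Bags: B1 = {1, 2, 5}  B2 = {2, 3, 5}  B3 = {1, 5, 6}  B4 = {2, 4, 5}
Tree: B1–B2, B1–B3, B1–B4
The largest bag has 3 vertices, giving width 2; this decomposition certifies tw(G) ≤ 2. Conversely, {1, 2, 5} is a clique of size 3, and the vertices of any clique must share a bag in every tree decomposition; so some bag has ≥ 3 vertices and tw(G) ≥ 2. Hence tw(G) = 2 exactly.

2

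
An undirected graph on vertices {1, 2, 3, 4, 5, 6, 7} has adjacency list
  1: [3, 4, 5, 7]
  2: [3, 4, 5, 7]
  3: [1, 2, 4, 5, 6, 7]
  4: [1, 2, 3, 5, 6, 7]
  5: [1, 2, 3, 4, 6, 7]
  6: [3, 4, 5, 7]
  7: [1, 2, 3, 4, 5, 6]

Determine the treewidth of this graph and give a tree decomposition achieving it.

Every bag has size at most 5, so the width is 5 − 1 = 4 and tw(G) ≤ 4. Conversely, {1, 3, 4, 5, 7} is a clique of size 5, and the vertices of any clique must share a bag in every tree decomposition; so some bag has ≥ 5 vertices and tw(G) ≥ 4. Combining the bounds, tw(G) = 4.

Treewidth 4.
Bags: B1 = {2, 3, 4, 5, 7}  B2 = {3, 4, 5, 6, 7}  B3 = {1, 3, 4, 5, 7}
Tree: B1–B2, B1–B3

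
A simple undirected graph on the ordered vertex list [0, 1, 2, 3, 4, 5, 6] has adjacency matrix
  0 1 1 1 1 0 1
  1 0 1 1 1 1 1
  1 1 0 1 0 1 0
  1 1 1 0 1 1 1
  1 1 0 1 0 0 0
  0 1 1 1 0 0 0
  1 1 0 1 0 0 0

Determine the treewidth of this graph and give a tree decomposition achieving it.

The largest bag has 4 vertices, giving width 3; this decomposition certifies tw(G) ≤ 3. Conversely, {0, 1, 2, 3} is a clique of size 4, and the vertices of any clique must share a bag in every tree decomposition; so some bag has ≥ 4 vertices and tw(G) ≥ 3. Hence tw(G) = 3 exactly.

Treewidth 3.
One optimal decomposition is:
Bags: B1 = {0, 1, 3, 6}  B2 = {0, 1, 2, 3}  B3 = {1, 2, 3, 5}  B4 = {0, 1, 3, 4}
Tree: B1–B2, B2–B3, B1–B4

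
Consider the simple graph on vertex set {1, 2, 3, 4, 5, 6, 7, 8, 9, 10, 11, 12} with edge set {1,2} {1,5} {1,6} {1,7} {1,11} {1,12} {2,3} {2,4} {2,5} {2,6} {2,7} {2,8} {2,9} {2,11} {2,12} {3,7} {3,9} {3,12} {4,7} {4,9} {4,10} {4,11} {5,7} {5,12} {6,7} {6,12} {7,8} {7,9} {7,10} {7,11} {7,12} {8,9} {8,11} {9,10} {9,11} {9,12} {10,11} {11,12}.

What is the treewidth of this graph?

A width-4 tree decomposition is:
Bags: B1 = {2, 7, 9, 11, 12}  B2 = {2, 7, 8, 9, 11}  B3 = {2, 4, 7, 9, 11}  B4 = {1, 2, 7, 11, 12}  B5 = {2, 3, 7, 9, 12}  B6 = {1, 2, 5, 7, 12}  B7 = {1, 2, 6, 7, 12}  B8 = {4, 7, 9, 10, 11}
Tree: B1–B2, B2–B3, B1–B4, B1–B5, B4–B6, B6–B7, B3–B8
Each bag holds 5 vertices, so the decomposition has width 4, which upper-bounds the treewidth. For the lower bound, the 5 vertices {2, 7, 8, 9, 11} are pairwise adjacent, and any tree decomposition puts a clique entirely inside one bag — forcing width ≥ 4. Hence tw(G) = 4 exactly.

4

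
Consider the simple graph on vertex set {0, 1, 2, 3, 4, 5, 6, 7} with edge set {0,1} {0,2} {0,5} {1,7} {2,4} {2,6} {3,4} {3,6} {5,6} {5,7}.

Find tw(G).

A width-2 tree decomposition is:
Bags: B1 = {3, 4, 6}  B2 = {2, 4, 6}  B3 = {2, 5, 6}  B4 = {0, 2, 5}  B5 = {0, 5, 7}  B6 = {0, 1, 7}
Tree: B1–B2, B2–B3, B3–B4, B4–B5, B5–B6
The largest bag has 3 vertices, giving width 2; this decomposition certifies tw(G) ≤ 2. For the lower bound, G contains the cycle 3–4–2–6–3, so G is not a forest; only forests have treewidth ≤ 1, hence tw(G) ≥ 2. The upper and lower bounds meet at 2, so that is the treewidth.

2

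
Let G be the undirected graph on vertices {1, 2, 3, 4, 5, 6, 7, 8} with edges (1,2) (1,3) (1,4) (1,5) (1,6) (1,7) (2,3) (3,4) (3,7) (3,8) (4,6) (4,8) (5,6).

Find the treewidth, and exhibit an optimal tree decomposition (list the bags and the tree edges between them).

The largest bag has 3 vertices, giving width 2; this decomposition certifies tw(G) ≤ 2. Conversely, {3, 4, 8} is a clique of size 3, and the vertices of any clique must share a bag in every tree decomposition; so some bag has ≥ 3 vertices and tw(G) ≥ 2. Therefore the treewidth is 2.

Treewidth 2.
One optimal decomposition is:
Bags: B1 = {1, 3, 4}  B2 = {1, 3, 7}  B3 = {3, 4, 8}  B4 = {1, 2, 3}  B5 = {1, 4, 6}  B6 = {1, 5, 6}
Tree: B1–B2, B1–B3, B2–B4, B1–B5, B5–B6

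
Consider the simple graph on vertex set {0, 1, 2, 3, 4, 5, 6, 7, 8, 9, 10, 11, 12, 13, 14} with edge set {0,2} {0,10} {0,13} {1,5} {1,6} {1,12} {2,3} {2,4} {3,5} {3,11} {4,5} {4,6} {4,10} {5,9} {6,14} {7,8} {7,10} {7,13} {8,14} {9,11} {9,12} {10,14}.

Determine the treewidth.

A width-3 tree decomposition is:
Bags: B1 = {0, 7, 8, 13}  B2 = {0, 7, 8, 10}  B3 = {0, 8, 10, 14}  B4 = {0, 2, 10, 14}  B5 = {2, 4, 10, 14}  B6 = {2, 4, 6, 14}  B7 = {2, 3, 4, 6}  B8 = {3, 4, 5, 6}  B9 = {1, 3, 5, 6}  B10 = {1, 3, 5, 11}  B11 = {1, 5, 9, 11}  B12 = {1, 9, 11, 12}
Tree: B1–B2, B2–B3, B3–B4, B4–B5, B5–B6, B6–B7, B7–B8, B8–B9, B9–B10, B10–B11, B11–B12
Each bag holds 4 vertices, so the decomposition has width 3, which upper-bounds the treewidth. For the lower bound: the 4 vertex sets {7,8,13}, {0}, {10}, {2,4,6,14} are disjoint, each induces a connected subgraph, and every pair is joined by at least one edge of G. Contracting each set to a single vertex therefore yields K_{4} as a minor, and since treewidth is minor-monotone, tw(G) ≥ tw(K_{4}) = 3. Hence tw(G) = 3 exactly.

3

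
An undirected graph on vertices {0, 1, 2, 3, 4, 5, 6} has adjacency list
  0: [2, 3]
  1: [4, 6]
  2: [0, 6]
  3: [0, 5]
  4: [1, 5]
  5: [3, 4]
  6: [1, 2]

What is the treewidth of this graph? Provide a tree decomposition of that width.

The largest bag has 3 vertices, giving width 2; this decomposition certifies tw(G) ≤ 2. For the lower bound, G contains the cycle 1–6–2–0–3–5–4–1, so G is not a forest; only forests have treewidth ≤ 1, hence tw(G) ≥ 2. Hence tw(G) = 2 exactly.

Treewidth 2.
One such decomposition:
Bags: B1 = {1, 2, 6}  B2 = {0, 1, 2}  B3 = {0, 1, 3}  B4 = {1, 3, 5}  B5 = {1, 4, 5}
Tree: B1–B2, B2–B3, B3–B4, B4–B5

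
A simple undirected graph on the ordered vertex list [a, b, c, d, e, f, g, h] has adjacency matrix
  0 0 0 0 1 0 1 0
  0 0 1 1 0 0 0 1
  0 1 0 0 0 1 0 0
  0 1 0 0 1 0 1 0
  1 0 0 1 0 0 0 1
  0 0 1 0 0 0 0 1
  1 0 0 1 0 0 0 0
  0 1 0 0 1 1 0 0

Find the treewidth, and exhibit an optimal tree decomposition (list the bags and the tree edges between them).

Treewidth 2.
One optimal decomposition is:
Bags: B1 = {b, c, f}  B2 = {b, f, h}  B3 = {b, d, h}  B4 = {d, e, h}  B5 = {d, e, g}  B6 = {a, e, g}
Tree: B1–B2, B2–B3, B3–B4, B4–B5, B5–B6

The largest bag has 3 vertices, giving width 2; this decomposition certifies tw(G) ≤ 2. For the lower bound, G contains the cycle c–f–h–b–c, so G is not a forest; only forests have treewidth ≤ 1, hence tw(G) ≥ 2. Therefore the treewidth is 2.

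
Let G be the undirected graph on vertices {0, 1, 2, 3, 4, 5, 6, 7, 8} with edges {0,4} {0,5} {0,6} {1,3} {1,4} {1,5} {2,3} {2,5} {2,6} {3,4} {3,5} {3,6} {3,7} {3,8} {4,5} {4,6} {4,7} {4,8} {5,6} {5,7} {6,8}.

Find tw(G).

3

A width-3 tree decomposition is:
Bags: B1 = {1, 3, 4, 5}  B2 = {3, 4, 5, 7}  B3 = {3, 4, 5, 6}  B4 = {2, 3, 5, 6}  B5 = {0, 4, 5, 6}  B6 = {3, 4, 6, 8}
Tree: B1–B2, B1–B3, B3–B4, B3–B5, B3–B6
Every bag has size at most 4, so the width is 4 − 1 = 3 and tw(G) ≤ 3. For the lower bound, the 4 vertices {0, 4, 5, 6} are pairwise adjacent, and any tree decomposition puts a clique entirely inside one bag — forcing width ≥ 3. Combining the bounds, tw(G) = 3.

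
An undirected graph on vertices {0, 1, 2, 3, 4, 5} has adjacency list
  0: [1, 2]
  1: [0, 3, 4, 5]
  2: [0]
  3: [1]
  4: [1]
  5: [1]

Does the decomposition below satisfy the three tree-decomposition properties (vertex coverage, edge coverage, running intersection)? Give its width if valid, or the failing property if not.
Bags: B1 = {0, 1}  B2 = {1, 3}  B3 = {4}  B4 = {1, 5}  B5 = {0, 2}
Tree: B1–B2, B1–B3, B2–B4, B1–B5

No — edge (1,4) lies in no bag.

A tree decomposition must satisfy three properties: every vertex lies in some bag; for every edge, both endpoints lie together in some bag; and for every vertex, the bags containing it form a connected subtree. Here edge (1,4) lies in no bag, so the decomposition is invalid.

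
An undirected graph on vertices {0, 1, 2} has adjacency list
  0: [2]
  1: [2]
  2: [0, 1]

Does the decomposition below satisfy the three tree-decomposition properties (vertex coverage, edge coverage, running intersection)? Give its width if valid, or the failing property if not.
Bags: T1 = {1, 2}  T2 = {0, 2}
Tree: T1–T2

Yes; width 1.

Checking the three conditions: (i) the bags cover all of {0, 1, 2}; (ii) for each edge, some bag contains both endpoints; (iii) the bags containing any fixed vertex form a subtree. All hold, so the decomposition is valid with width 2 − 1 = 1.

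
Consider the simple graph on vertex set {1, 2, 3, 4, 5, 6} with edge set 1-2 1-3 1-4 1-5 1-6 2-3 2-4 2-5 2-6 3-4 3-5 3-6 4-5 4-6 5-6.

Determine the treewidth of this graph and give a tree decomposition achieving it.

Treewidth 5.
One such decomposition:
Bags: B1 = {1, 2, 3, 4, 5, 6}
Tree: (single bag)

A single bag containing all 6 vertices is trivially a valid decomposition of width 5. For the lower bound, the 6 vertices {1, 2, 3, 4, 5, 6} are pairwise adjacent, and any tree decomposition puts a clique entirely inside one bag — forcing width ≥ 5. Therefore the treewidth is 5.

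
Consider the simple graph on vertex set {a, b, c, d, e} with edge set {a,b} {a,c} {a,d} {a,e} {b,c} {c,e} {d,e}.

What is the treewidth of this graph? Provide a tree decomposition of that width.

Each bag holds 3 vertices, so the decomposition has width 2, which upper-bounds the treewidth. For the lower bound, the 3 vertices {a, d, e} are pairwise adjacent, and any tree decomposition puts a clique entirely inside one bag — forcing width ≥ 2. Combining the bounds, tw(G) = 2.

Treewidth 2.
One optimal decomposition is:
Bags: B1 = {a, b, c}  B2 = {a, c, e}  B3 = {a, d, e}
Tree: B1–B2, B2–B3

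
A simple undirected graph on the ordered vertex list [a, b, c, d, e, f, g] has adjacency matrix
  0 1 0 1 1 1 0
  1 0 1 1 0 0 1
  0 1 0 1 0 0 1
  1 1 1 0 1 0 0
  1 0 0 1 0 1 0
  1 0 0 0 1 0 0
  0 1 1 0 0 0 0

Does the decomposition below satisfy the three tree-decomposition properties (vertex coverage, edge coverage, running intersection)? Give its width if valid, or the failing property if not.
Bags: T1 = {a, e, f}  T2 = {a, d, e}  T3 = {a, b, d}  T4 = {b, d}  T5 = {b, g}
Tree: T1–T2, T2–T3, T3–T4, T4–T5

No — vertex c appears in no bag.

A tree decomposition must satisfy three properties: every vertex lies in some bag; for every edge, both endpoints lie together in some bag; and for every vertex, the bags containing it form a connected subtree. Here vertex c appears in no bag, so the decomposition is invalid.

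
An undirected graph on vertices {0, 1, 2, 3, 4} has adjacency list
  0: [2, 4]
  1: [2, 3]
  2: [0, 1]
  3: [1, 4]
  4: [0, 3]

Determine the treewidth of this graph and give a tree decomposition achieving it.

Each bag holds 3 vertices, so the decomposition has width 2, which upper-bounds the treewidth. The edges 0–2–1–3–4–0 form a cycle, so G is not a tree and its treewidth is at least 2. Therefore the treewidth is 2.

Treewidth 2.
One such decomposition:
Bags: B1 = {0, 1, 2}  B2 = {0, 1, 3}  B3 = {0, 3, 4}
Tree: B1–B2, B2–B3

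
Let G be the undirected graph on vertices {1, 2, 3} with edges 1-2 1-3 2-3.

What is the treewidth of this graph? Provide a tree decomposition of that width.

With just one bag of size 3, the width is 3 − 1 = 2, so tw(G) ≤ 2. Conversely, {1, 2, 3} is a clique of size 3, and the vertices of any clique must share a bag in every tree decomposition; so some bag has ≥ 3 vertices and tw(G) ≥ 2. Hence tw(G) = 2 exactly.

Treewidth 2.
One such decomposition:
Bags: B1 = {1, 2, 3}
Tree: (single bag)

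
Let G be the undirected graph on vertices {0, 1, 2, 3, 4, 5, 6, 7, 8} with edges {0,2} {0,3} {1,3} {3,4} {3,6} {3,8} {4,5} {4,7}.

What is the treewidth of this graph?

A width-1 tree decomposition is:
Bags: B1 = {0, 3}  B2 = {3, 8}  B3 = {1, 3}  B4 = {3, 4}  B5 = {3, 6}  B6 = {0, 2}  B7 = {4, 7}  B8 = {4, 5}
Tree: B1–B2, B1–B3, B1–B4, B2–B5, B1–B6, B4–B7, B4–B8
Each bag holds 2 vertices, so the decomposition has width 1, which upper-bounds the treewidth. Any graph with an edge has treewidth ≥ 1, and G has the edge 0–3. Hence tw(G) = 1 exactly.

1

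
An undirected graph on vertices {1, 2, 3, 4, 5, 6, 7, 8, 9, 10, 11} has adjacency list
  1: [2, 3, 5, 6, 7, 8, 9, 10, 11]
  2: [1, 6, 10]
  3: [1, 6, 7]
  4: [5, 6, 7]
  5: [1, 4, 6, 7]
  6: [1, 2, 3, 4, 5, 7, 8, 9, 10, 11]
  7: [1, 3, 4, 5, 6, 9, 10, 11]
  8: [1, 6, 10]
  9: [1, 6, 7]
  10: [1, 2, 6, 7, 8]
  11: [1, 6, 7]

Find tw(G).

A width-3 tree decomposition is:
Bags: B1 = {1, 6, 7, 9}  B2 = {1, 6, 7, 10}  B3 = {1, 3, 6, 7}  B4 = {1, 5, 6, 7}  B5 = {1, 6, 8, 10}  B6 = {4, 5, 6, 7}  B7 = {1, 2, 6, 10}  B8 = {1, 6, 7, 11}
Tree: B1–B2, B2–B3, B3–B4, B2–B5, B4–B6, B5–B7, B4–B8
The largest bag has 4 vertices, giving width 3; this decomposition certifies tw(G) ≤ 3. For the lower bound, the 4 vertices {1, 6, 8, 10} are pairwise adjacent, and any tree decomposition puts a clique entirely inside one bag — forcing width ≥ 3. The upper and lower bounds meet at 3, so that is the treewidth.

3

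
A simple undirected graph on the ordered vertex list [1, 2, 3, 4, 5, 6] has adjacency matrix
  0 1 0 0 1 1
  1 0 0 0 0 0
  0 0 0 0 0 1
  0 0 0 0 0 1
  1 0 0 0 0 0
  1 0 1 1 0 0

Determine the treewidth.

1

A width-1 tree decomposition is:
Bags: B1 = {1, 6}  B2 = {1, 2}  B3 = {1, 5}  B4 = {3, 6}  B5 = {4, 6}
Tree: B1–B2, B1–B3, B1–B4, B4–B5
The largest bag has 2 vertices, giving width 1; this decomposition certifies tw(G) ≤ 1. Any graph with an edge has treewidth ≥ 1, and G has the edge 1–6. Hence tw(G) = 1 exactly.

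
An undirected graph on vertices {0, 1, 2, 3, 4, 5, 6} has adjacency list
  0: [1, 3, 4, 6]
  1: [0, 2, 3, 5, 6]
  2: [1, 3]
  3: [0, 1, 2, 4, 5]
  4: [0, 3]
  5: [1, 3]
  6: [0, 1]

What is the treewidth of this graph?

A width-2 tree decomposition is:
Bags: B1 = {0, 1, 3}  B2 = {1, 3, 5}  B3 = {1, 2, 3}  B4 = {0, 1, 6}  B5 = {0, 3, 4}
Tree: B1–B2, B1–B3, B1–B4, B1–B5
The largest bag has 3 vertices, giving width 2; this decomposition certifies tw(G) ≤ 2. On the other hand G contains the 3-clique {0, 1, 3}. A clique must lie in a single bag of any decomposition, so no decomposition can have width below 2. Combining the bounds, tw(G) = 2.

2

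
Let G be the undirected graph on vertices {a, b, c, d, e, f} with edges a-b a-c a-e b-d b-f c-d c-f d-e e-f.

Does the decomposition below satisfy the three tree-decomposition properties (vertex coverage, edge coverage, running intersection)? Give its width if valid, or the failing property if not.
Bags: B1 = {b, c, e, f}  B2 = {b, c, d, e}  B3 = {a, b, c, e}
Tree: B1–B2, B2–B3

Vertex coverage: the bags together contain {a, b, c, d, e, f}, the full vertex set. Edge coverage: each edge of G has both endpoints in at least one bag. Running intersection: for every vertex, the bags containing it form a connected subtree. All three properties hold, so this is a valid tree decomposition of width max|bag| − 1 = 3, and hence tw(G) ≤ 3.

Yes; width 3.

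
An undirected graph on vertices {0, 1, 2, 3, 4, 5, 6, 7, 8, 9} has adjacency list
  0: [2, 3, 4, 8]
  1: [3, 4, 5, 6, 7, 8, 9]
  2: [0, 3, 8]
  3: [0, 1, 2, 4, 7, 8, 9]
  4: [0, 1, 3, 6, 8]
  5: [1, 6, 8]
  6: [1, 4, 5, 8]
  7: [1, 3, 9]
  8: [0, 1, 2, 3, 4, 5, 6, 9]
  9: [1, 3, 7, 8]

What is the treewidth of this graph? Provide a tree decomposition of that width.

Each bag holds 4 vertices, so the decomposition has width 3, which upper-bounds the treewidth. On the other hand G contains the 4-clique {0, 2, 3, 8}. A clique must lie in a single bag of any decomposition, so no decomposition can have width below 3. The upper and lower bounds meet at 3, so that is the treewidth.

Treewidth 3.
Bags: B1 = {1, 4, 6, 8}  B2 = {1, 3, 4, 8}  B3 = {1, 3, 8, 9}  B4 = {0, 3, 4, 8}  B5 = {1, 5, 6, 8}  B6 = {1, 3, 7, 9}  B7 = {0, 2, 3, 8}
Tree: B1–B2, B2–B3, B2–B4, B1–B5, B3–B6, B4–B7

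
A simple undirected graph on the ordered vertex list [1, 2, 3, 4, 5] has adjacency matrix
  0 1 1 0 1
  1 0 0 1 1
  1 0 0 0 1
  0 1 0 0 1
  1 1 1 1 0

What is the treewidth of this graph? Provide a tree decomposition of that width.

Treewidth 2.
Bags: B1 = {1, 3, 5}  B2 = {1, 2, 5}  B3 = {2, 4, 5}
Tree: B1–B2, B2–B3

The largest bag has 3 vertices, giving width 2; this decomposition certifies tw(G) ≤ 2. Conversely, {1, 2, 5} is a clique of size 3, and the vertices of any clique must share a bag in every tree decomposition; so some bag has ≥ 3 vertices and tw(G) ≥ 2. The upper and lower bounds meet at 2, so that is the treewidth.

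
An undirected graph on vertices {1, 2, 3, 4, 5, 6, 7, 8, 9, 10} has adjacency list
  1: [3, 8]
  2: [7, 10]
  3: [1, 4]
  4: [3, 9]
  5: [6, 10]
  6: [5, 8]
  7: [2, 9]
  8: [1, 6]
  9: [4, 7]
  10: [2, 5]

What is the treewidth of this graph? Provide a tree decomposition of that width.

Every bag has size at most 3, so the width is 3 − 1 = 2 and tw(G) ≤ 2. The edges 10–5–6–8–1–3–4–9–7–2–10 form a cycle, so G is not a tree and its treewidth is at least 2. Hence tw(G) = 2 exactly.

Treewidth 2.
Bags: B1 = {5, 6, 10}  B2 = {6, 8, 10}  B3 = {1, 8, 10}  B4 = {1, 3, 10}  B5 = {3, 4, 10}  B6 = {4, 9, 10}  B7 = {7, 9, 10}  B8 = {2, 7, 10}
Tree: B1–B2, B2–B3, B3–B4, B4–B5, B5–B6, B6–B7, B7–B8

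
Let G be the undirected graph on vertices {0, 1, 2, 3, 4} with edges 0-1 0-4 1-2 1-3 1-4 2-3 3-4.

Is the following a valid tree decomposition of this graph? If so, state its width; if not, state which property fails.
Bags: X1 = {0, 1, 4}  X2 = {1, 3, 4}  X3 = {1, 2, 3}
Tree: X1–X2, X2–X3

Yes; width 2.

Vertex coverage: the bags together contain {0, 1, 2, 3, 4}, the full vertex set. Edge coverage: each edge of G has both endpoints in at least one bag. Running intersection: for every vertex, the bags containing it form a connected subtree. All three properties hold, so this is a valid tree decomposition of width max|bag| − 1 = 2, and hence tw(G) ≤ 2.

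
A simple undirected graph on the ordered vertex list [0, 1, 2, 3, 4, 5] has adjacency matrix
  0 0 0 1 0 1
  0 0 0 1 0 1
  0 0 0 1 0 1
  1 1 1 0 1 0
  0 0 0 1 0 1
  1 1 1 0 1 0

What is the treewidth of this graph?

A width-2 tree decomposition is:
Bags: B1 = {2, 3, 5}  B2 = {0, 3, 5}  B3 = {3, 4, 5}  B4 = {1, 3, 5}
Tree: B1–B2, B2–B3, B3–B4
Each bag holds 3 vertices, so the decomposition has width 2, which upper-bounds the treewidth. The edges 2–3–0–5–2 form a cycle, so G is not a tree and its treewidth is at least 2. Therefore the treewidth is 2.

2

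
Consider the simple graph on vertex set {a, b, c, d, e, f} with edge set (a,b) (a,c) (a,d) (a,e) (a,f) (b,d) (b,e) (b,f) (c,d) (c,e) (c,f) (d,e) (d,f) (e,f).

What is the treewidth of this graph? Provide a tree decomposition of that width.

Treewidth 4.
Bags: B1 = {a, c, d, e, f}  B2 = {a, b, d, e, f}
Tree: B1–B2

Each bag holds 5 vertices, so the decomposition has width 4, which upper-bounds the treewidth. On the other hand G contains the 5-clique {a, c, d, e, f}. A clique must lie in a single bag of any decomposition, so no decomposition can have width below 4. Combining the bounds, tw(G) = 4.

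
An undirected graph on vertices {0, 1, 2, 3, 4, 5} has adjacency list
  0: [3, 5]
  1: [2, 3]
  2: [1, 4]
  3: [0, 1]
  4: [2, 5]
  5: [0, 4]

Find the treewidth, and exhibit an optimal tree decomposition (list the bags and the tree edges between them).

Every bag has size at most 3, so the width is 3 − 1 = 2 and tw(G) ≤ 2. Since 3–1–2–4–5–0–3 is a cycle in G, G is not acyclic. Forests are exactly the graphs of treewidth ≤ 1, so tw(G) ≥ 2. Hence tw(G) = 2 exactly.

Treewidth 2.
One optimal decomposition is:
Bags: B1 = {1, 2, 3}  B2 = {2, 3, 4}  B3 = {3, 4, 5}  B4 = {0, 3, 5}
Tree: B1–B2, B2–B3, B3–B4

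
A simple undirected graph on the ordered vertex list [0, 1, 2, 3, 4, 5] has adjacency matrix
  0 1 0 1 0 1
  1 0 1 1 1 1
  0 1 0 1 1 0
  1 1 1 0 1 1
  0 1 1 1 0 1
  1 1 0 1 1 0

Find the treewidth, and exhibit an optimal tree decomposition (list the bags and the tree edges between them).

Treewidth 3.
One such decomposition:
Bags: B1 = {1, 3, 4, 5}  B2 = {0, 1, 3, 5}  B3 = {1, 2, 3, 4}
Tree: B1–B2, B1–B3

Every bag has size at most 4, so the width is 4 − 1 = 3 and tw(G) ≤ 3. On the other hand G contains the 4-clique {0, 1, 3, 5}. A clique must lie in a single bag of any decomposition, so no decomposition can have width below 3. Combining the bounds, tw(G) = 3.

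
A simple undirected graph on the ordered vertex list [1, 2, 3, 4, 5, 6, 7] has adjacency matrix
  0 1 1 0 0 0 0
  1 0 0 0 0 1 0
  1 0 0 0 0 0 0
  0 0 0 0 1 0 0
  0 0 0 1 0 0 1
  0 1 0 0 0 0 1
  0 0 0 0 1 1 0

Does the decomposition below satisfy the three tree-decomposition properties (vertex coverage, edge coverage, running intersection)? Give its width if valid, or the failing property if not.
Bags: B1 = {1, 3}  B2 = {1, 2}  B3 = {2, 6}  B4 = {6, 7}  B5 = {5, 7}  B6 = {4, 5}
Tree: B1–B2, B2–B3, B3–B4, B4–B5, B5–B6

Yes; width 1.

Vertex coverage: the bags together contain {1, 2, 3, 4, 5, 6, 7}, the full vertex set. Edge coverage: each edge of G has both endpoints in at least one bag. Running intersection: for every vertex, the bags containing it form a connected subtree. All three properties hold, so this is a valid tree decomposition of width max|bag| − 1 = 1, and hence tw(G) ≤ 1.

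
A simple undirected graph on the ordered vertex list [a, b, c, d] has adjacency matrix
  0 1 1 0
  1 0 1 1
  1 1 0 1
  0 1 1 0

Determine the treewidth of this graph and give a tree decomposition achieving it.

Each bag holds 3 vertices, so the decomposition has width 2, which upper-bounds the treewidth. Conversely, {b, c, d} is a clique of size 3, and the vertices of any clique must share a bag in every tree decomposition; so some bag has ≥ 3 vertices and tw(G) ≥ 2. Combining the bounds, tw(G) = 2.

Treewidth 2.
One such decomposition:
Bags: B1 = {a, b, c}  B2 = {b, c, d}
Tree: B1–B2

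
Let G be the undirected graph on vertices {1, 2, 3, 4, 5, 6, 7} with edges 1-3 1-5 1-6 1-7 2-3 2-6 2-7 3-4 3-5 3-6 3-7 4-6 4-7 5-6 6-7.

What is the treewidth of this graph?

A width-3 tree decomposition is:
Bags: B1 = {1, 3, 6, 7}  B2 = {1, 3, 5, 6}  B3 = {2, 3, 6, 7}  B4 = {3, 4, 6, 7}
Tree: B1–B2, B1–B3, B1–B4
Each bag holds 4 vertices, so the decomposition has width 3, which upper-bounds the treewidth. Conversely, {1, 3, 5, 6} is a clique of size 4, and the vertices of any clique must share a bag in every tree decomposition; so some bag has ≥ 4 vertices and tw(G) ≥ 3. Therefore the treewidth is 3.

3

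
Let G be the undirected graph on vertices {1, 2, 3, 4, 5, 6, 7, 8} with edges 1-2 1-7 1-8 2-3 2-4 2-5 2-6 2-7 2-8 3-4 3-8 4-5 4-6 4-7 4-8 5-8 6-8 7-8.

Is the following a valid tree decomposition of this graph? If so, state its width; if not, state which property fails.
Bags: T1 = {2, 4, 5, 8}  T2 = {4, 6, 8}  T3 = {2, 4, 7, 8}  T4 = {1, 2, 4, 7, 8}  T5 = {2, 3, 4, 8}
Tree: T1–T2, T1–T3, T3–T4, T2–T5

No — edge (2,6) lies in no bag.

A tree decomposition must satisfy three properties: every vertex lies in some bag; for every edge, both endpoints lie together in some bag; and for every vertex, the bags containing it form a connected subtree. Here edge (2,6) lies in no bag, so the decomposition is invalid.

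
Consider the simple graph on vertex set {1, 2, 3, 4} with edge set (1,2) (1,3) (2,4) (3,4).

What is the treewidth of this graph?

A width-2 tree decomposition is:
Bags: B1 = {1, 2, 4}  B2 = {1, 3, 4}
Tree: B1–B2
Every bag has size at most 3, so the width is 3 − 1 = 2 and tw(G) ≤ 2. Since 4–2–1–3–4 is a cycle in G, G is not acyclic. Forests are exactly the graphs of treewidth ≤ 1, so tw(G) ≥ 2. Hence tw(G) = 2 exactly.

2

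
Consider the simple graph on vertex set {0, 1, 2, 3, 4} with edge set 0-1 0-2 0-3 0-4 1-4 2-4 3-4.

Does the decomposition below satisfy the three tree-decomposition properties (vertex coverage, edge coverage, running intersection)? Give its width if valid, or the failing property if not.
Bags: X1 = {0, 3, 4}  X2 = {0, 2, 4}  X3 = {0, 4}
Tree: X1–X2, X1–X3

A tree decomposition must satisfy three properties: every vertex lies in some bag; for every edge, both endpoints lie together in some bag; and for every vertex, the bags containing it form a connected subtree. Here vertex 1 appears in no bag, so the decomposition is invalid.

No — vertex 1 appears in no bag.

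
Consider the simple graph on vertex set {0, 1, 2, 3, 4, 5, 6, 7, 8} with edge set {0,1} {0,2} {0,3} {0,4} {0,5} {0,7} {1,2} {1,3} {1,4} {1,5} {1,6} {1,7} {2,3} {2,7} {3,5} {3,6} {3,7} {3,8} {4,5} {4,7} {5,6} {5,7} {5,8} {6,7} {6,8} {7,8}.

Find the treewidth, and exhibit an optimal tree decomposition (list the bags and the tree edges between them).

Each bag holds 5 vertices, so the decomposition has width 4, which upper-bounds the treewidth. Conversely, {3, 5, 6, 7, 8} is a clique of size 5, and the vertices of any clique must share a bag in every tree decomposition; so some bag has ≥ 5 vertices and tw(G) ≥ 4. Combining the bounds, tw(G) = 4.

Treewidth 4.
Bags: B1 = {0, 1, 3, 5, 7}  B2 = {0, 1, 2, 3, 7}  B3 = {1, 3, 5, 6, 7}  B4 = {0, 1, 4, 5, 7}  B5 = {3, 5, 6, 7, 8}
Tree: B1–B2, B1–B3, B1–B4, B3–B5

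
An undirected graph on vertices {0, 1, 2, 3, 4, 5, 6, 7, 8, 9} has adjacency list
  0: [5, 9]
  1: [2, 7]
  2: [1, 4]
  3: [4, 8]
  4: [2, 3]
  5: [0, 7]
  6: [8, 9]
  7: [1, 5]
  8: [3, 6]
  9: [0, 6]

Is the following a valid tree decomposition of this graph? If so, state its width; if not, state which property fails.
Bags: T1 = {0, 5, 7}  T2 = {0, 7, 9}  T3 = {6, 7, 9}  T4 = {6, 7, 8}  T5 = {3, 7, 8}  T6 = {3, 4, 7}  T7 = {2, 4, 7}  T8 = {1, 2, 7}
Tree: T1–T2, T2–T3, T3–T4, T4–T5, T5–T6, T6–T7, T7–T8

Yes; width 2.

Every vertex of G appears in some bag (union = {0, 1, 2, 3, 4, 5, 6, 7, 8, 9}); every edge is covered by a bag; and for each vertex v the set of bags containing v is connected in the bag tree. The decomposition is therefore valid. The largest bag has 3 vertices, so the width is 2.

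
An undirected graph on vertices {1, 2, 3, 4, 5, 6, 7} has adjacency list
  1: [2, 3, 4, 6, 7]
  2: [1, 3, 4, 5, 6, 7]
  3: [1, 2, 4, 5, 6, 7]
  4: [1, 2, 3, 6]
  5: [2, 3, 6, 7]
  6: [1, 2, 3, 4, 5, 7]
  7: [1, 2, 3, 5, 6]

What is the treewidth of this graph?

A width-4 tree decomposition is:
Bags: B1 = {1, 2, 3, 4, 6}  B2 = {1, 2, 3, 6, 7}  B3 = {2, 3, 5, 6, 7}
Tree: B1–B2, B2–B3
Each bag holds 5 vertices, so the decomposition has width 4, which upper-bounds the treewidth. On the other hand G contains the 5-clique {1, 2, 3, 4, 6}. A clique must lie in a single bag of any decomposition, so no decomposition can have width below 4. Combining the bounds, tw(G) = 4.

4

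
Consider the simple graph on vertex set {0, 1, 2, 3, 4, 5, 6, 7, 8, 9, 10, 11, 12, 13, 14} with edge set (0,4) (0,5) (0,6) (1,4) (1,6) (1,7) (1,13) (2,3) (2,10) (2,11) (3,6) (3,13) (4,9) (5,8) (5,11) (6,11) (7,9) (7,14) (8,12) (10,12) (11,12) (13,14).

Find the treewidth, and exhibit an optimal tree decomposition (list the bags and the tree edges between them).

Treewidth 3.
One optimal decomposition is:
Bags: B1 = {4, 7, 9, 14}  B2 = {1, 4, 7, 14}  B3 = {1, 4, 13, 14}  B4 = {0, 1, 4, 13}  B5 = {0, 1, 6, 13}  B6 = {0, 3, 6, 13}  B7 = {0, 3, 5, 6}  B8 = {3, 5, 6, 11}  B9 = {2, 3, 5, 11}  B10 = {2, 5, 8, 11}  B11 = {2, 8, 11, 12}  B12 = {2, 8, 10, 12}
Tree: B1–B2, B2–B3, B3–B4, B4–B5, B5–B6, B6–B7, B7–B8, B8–B9, B9–B10, B10–B11, B11–B12

The largest bag has 4 vertices, giving width 3; this decomposition certifies tw(G) ≤ 3. For the lower bound: the 4 vertex sets {7,9,14}, {4}, {1}, {0,3,6,13} are disjoint, each induces a connected subgraph, and every pair is joined by at least one edge of G. Contracting each set to a single vertex therefore yields K_{4} as a minor, and since treewidth is minor-monotone, tw(G) ≥ tw(K_{4}) = 3. Hence tw(G) = 3 exactly.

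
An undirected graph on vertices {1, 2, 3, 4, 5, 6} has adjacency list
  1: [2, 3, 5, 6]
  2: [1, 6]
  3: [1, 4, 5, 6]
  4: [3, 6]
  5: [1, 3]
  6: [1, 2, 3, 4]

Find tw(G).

2

A width-2 tree decomposition is:
Bags: B1 = {1, 3, 6}  B2 = {3, 4, 6}  B3 = {1, 2, 6}  B4 = {1, 3, 5}
Tree: B1–B2, B1–B3, B1–B4
The largest bag has 3 vertices, giving width 2; this decomposition certifies tw(G) ≤ 2. Conversely, {1, 2, 6} is a clique of size 3, and the vertices of any clique must share a bag in every tree decomposition; so some bag has ≥ 3 vertices and tw(G) ≥ 2. Therefore the treewidth is 2.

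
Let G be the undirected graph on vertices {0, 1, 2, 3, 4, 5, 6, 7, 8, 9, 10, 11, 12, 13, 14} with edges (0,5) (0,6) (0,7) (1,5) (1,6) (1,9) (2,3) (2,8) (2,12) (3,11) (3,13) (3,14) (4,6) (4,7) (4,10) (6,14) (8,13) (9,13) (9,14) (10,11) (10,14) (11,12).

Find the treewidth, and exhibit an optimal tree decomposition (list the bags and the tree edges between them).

Each bag holds 4 vertices, so the decomposition has width 3, which upper-bounds the treewidth. For the lower bound: the 4 vertex sets {0,5,7}, {1}, {6}, {4,9,10,14} are disjoint, each induces a connected subgraph, and every pair is joined by at least one edge of G. Contracting each set to a single vertex therefore yields K_{4} as a minor, and since treewidth is minor-monotone, tw(G) ≥ tw(K_{4}) = 3. Therefore the treewidth is 3.

Treewidth 3.
One such decomposition:
Bags: B1 = {0, 1, 5, 7}  B2 = {0, 1, 6, 7}  B3 = {1, 4, 6, 7}  B4 = {1, 4, 6, 9}  B5 = {4, 6, 9, 14}  B6 = {4, 9, 10, 14}  B7 = {9, 10, 13, 14}  B8 = {3, 10, 13, 14}  B9 = {3, 10, 11, 13}  B10 = {3, 8, 11, 13}  B11 = {2, 3, 8, 11}  B12 = {2, 8, 11, 12}
Tree: B1–B2, B2–B3, B3–B4, B4–B5, B5–B6, B6–B7, B7–B8, B8–B9, B9–B10, B10–B11, B11–B12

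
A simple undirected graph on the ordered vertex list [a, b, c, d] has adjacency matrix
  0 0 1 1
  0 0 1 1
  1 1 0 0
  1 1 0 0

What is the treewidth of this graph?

A width-2 tree decomposition is:
Bags: B1 = {a, b, c}  B2 = {a, b, d}
Tree: B1–B2
Every bag has size at most 3, so the width is 3 − 1 = 2 and tw(G) ≤ 2. The edges a–c–b–d–a form a cycle, so G is not a tree and its treewidth is at least 2. Combining the bounds, tw(G) = 2.

2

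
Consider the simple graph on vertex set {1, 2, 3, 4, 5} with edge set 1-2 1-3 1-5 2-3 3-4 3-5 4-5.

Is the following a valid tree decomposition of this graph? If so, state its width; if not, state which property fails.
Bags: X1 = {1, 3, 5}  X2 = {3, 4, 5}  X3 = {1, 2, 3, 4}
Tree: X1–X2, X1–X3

A tree decomposition must satisfy three properties: every vertex lies in some bag; for every edge, both endpoints lie together in some bag; and for every vertex, the bags containing it form a connected subtree. Here bags containing vertex 4 are not connected in the tree, so the decomposition is invalid.

No — bags containing vertex 4 are not connected in the tree.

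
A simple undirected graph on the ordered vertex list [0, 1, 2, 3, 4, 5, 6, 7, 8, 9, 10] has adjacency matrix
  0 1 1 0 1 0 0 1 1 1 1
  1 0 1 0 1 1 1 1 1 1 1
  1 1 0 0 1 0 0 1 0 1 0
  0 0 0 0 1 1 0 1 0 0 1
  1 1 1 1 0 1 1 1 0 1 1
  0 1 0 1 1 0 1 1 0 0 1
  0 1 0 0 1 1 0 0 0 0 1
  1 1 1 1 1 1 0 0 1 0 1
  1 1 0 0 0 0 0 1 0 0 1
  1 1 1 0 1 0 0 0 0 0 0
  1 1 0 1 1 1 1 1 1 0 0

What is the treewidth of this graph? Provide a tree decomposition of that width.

Every bag has size at most 5, so the width is 5 − 1 = 4 and tw(G) ≤ 4. On the other hand G contains the 5-clique {0, 1, 7, 8, 10}. A clique must lie in a single bag of any decomposition, so no decomposition can have width below 4. Combining the bounds, tw(G) = 4.

Treewidth 4.
One such decomposition:
Bags: B1 = {3, 4, 5, 7, 10}  B2 = {1, 4, 5, 7, 10}  B3 = {1, 4, 5, 6, 10}  B4 = {0, 1, 4, 7, 10}  B5 = {0, 1, 2, 4, 7}  B6 = {0, 1, 2, 4, 9}  B7 = {0, 1, 7, 8, 10}
Tree: B1–B2, B2–B3, B2–B4, B4–B5, B5–B6, B4–B7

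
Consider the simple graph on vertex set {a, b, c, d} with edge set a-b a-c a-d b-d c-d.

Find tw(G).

A width-2 tree decomposition is:
Bags: B1 = {a, c, d}  B2 = {a, b, d}
Tree: B1–B2
Every bag has size at most 3, so the width is 3 − 1 = 2 and tw(G) ≤ 2. For the lower bound, the 3 vertices {a, c, d} are pairwise adjacent, and any tree decomposition puts a clique entirely inside one bag — forcing width ≥ 2. Hence tw(G) = 2 exactly.

2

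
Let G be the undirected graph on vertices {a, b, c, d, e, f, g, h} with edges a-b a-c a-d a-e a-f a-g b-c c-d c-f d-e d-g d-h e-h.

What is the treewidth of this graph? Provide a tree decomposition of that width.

Treewidth 2.
Bags: B1 = {a, d, g}  B2 = {a, c, d}  B3 = {a, c, f}  B4 = {a, b, c}  B5 = {a, d, e}  B6 = {d, e, h}
Tree: B1–B2, B2–B3, B2–B4, B2–B5, B5–B6

Each bag holds 3 vertices, so the decomposition has width 2, which upper-bounds the treewidth. Conversely, {d, e, h} is a clique of size 3, and the vertices of any clique must share a bag in every tree decomposition; so some bag has ≥ 3 vertices and tw(G) ≥ 2. The upper and lower bounds meet at 2, so that is the treewidth.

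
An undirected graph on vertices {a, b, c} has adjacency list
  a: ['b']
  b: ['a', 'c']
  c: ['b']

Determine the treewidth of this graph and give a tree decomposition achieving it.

Each bag holds 2 vertices, so the decomposition has width 1, which upper-bounds the treewidth. G has an edge, so its treewidth is at least 1. Combining the bounds, tw(G) = 1.

Treewidth 1.
Bags: B1 = {a, b}  B2 = {b, c}
Tree: B1–B2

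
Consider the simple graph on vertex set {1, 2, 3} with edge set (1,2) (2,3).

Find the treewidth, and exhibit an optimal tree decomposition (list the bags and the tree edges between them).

The largest bag has 2 vertices, giving width 1; this decomposition certifies tw(G) ≤ 1. G has an edge, so its treewidth is at least 1. Combining the bounds, tw(G) = 1.

Treewidth 1.
One optimal decomposition is:
Bags: B1 = {2, 3}  B2 = {1, 2}
Tree: B1–B2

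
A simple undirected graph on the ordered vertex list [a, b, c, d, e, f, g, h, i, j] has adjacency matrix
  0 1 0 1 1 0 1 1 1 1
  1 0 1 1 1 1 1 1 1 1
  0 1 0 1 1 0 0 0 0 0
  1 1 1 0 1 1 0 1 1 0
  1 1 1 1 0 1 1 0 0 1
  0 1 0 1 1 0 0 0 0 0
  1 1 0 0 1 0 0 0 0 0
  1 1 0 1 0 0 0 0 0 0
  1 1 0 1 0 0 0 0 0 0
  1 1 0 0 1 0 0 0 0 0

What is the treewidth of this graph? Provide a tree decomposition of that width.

Treewidth 3.
Bags: B1 = {b, c, d, e}  B2 = {a, b, d, e}  B3 = {b, d, e, f}  B4 = {a, b, e, g}  B5 = {a, b, d, h}  B6 = {a, b, e, j}  B7 = {a, b, d, i}
Tree: B1–B2, B2–B3, B2–B4, B2–B5, B4–B6, B5–B7

Each bag holds 4 vertices, so the decomposition has width 3, which upper-bounds the treewidth. For the lower bound, the 4 vertices {a, b, d, e} are pairwise adjacent, and any tree decomposition puts a clique entirely inside one bag — forcing width ≥ 3. Therefore the treewidth is 3.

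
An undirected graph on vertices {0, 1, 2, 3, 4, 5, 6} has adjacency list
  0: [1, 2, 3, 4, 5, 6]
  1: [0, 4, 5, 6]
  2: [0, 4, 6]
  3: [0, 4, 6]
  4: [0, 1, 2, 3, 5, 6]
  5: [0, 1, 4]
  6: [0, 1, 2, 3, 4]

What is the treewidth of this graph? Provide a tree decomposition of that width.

Every bag has size at most 4, so the width is 4 − 1 = 3 and tw(G) ≤ 3. Conversely, {0, 1, 4, 5} is a clique of size 4, and the vertices of any clique must share a bag in every tree decomposition; so some bag has ≥ 4 vertices and tw(G) ≥ 3. The upper and lower bounds meet at 3, so that is the treewidth.

Treewidth 3.
One such decomposition:
Bags: B1 = {0, 1, 4, 6}  B2 = {0, 3, 4, 6}  B3 = {0, 1, 4, 5}  B4 = {0, 2, 4, 6}
Tree: B1–B2, B1–B3, B1–B4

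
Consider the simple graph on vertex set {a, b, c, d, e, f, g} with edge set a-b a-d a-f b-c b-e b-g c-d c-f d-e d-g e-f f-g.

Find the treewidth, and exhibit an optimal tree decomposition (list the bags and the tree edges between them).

Treewidth 3.
One such decomposition:
Bags: B1 = {a, b, d, f}  B2 = {b, c, d, f}  B3 = {b, d, f, g}  B4 = {b, d, e, f}
Tree: B1–B2, B2–B3, B3–B4

The largest bag has 4 vertices, giving width 3; this decomposition certifies tw(G) ≤ 3. For the lower bound: the 4 vertex sets {a,f}, {c,d}, {b}, {g} are disjoint, each induces a connected subgraph, and every pair is joined by at least one edge of G. Contracting each set to a single vertex therefore yields K_{4} as a minor, and since treewidth is minor-monotone, tw(G) ≥ tw(K_{4}) = 3. Combining the bounds, tw(G) = 3.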